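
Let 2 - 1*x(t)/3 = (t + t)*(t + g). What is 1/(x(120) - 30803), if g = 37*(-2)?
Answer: -1/63917 ≈ -1.5645e-5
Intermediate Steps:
g = -74
x(t) = 6 - 6*t*(-74 + t) (x(t) = 6 - 3*(t + t)*(t - 74) = 6 - 3*2*t*(-74 + t) = 6 - 6*t*(-74 + t))
1/(x(120) - 30803) = 1/((6 - 6*120**2 + 444*120) - 30803) = 1/((6 - 6*14400 + 53280) - 30803) = 1/((6 - 86400 + 53280) - 30803) = 1/(-33114 - 30803) = 1/(-63917) = -1/63917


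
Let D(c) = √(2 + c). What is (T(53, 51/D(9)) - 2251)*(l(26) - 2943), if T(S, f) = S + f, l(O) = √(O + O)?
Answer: (2943 - 2*√13)*(24178 - 51*√11)/11 ≈ 6.4077e+6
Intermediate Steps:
l(O) = √2*√O (l(O) = √(2*O) = √2*√O)
(T(53, 51/D(9)) - 2251)*(l(26) - 2943) = ((53 + 51/(√(2 + 9))) - 2251)*(√2*√26 - 2943) = ((53 + 51/(√11)) - 2251)*(2*√13 - 2943) = ((53 + 51*(√11/11)) - 2251)*(-2943 + 2*√13) = ((53 + 51*√11/11) - 2251)*(-2943 + 2*√13) = (-2198 + 51*√11/11)*(-2943 + 2*√13) = (-2943 + 2*√13)*(-2198 + 51*√11/11)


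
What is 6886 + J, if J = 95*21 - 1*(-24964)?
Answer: 33845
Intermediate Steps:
J = 26959 (J = 1995 + 24964 = 26959)
6886 + J = 6886 + 26959 = 33845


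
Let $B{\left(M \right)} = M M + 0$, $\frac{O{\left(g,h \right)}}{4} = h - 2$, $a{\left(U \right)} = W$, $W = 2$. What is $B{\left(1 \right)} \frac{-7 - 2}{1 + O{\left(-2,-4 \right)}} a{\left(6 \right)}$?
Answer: $\frac{18}{23} \approx 0.78261$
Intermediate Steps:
$a{\left(U \right)} = 2$
$O{\left(g,h \right)} = -8 + 4 h$ ($O{\left(g,h \right)} = 4 \left(h - 2\right) = 4 \left(-2 + h\right) = -8 + 4 h$)
$B{\left(M \right)} = M^{2}$ ($B{\left(M \right)} = M^{2} + 0 = M^{2}$)
$B{\left(1 \right)} \frac{-7 - 2}{1 + O{\left(-2,-4 \right)}} a{\left(6 \right)} = 1^{2} \frac{-7 - 2}{1 + \left(-8 + 4 \left(-4\right)\right)} 2 = 1 \left(- \frac{9}{1 - 24}\right) 2 = 1 \left(- \frac{9}{-23}\right) 2 = 1 \left(\left(-9\right) \left(- \frac{1}{23}\right)\right) 2 = 1 \cdot \frac{9}{23} \cdot 2 = \frac{9}{23} \cdot 2 = \frac{18}{23}$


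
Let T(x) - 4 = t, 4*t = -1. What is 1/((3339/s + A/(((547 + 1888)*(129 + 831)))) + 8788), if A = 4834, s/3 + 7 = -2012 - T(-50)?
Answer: 350250400/3077808517361 ≈ 0.00011380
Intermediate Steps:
t = -¼ (t = (¼)*(-1) = -¼ ≈ -0.25000)
T(x) = 15/4 (T(x) = 4 - ¼ = 15/4)
s = -24273/4 (s = -21 + 3*(-2012 - 1*15/4) = -21 + 3*(-2012 - 15/4) = -21 + 3*(-8063/4) = -21 - 24189/4 = -24273/4 ≈ -6068.3)
1/((3339/s + A/(((547 + 1888)*(129 + 831)))) + 8788) = 1/((3339/(-24273/4) + 4834/(((547 + 1888)*(129 + 831)))) + 8788) = 1/((3339*(-4/24273) + 4834/((2435*960))) + 8788) = 1/((-1484/2697 + 4834/2337600) + 8788) = 1/((-1484/2697 + 4834*(1/2337600)) + 8788) = 1/((-1484/2697 + 2417/1168800) + 8788) = 1/(-191997839/350250400 + 8788) = 1/(3077808517361/350250400) = 350250400/3077808517361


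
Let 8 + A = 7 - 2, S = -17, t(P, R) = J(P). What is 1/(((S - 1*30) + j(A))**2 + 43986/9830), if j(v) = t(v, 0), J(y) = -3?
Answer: 4915/12309493 ≈ 0.00039929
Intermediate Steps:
t(P, R) = -3
A = -3 (A = -8 + (7 - 2) = -8 + 5 = -3)
j(v) = -3
1/(((S - 1*30) + j(A))**2 + 43986/9830) = 1/(((-17 - 1*30) - 3)**2 + 43986/9830) = 1/(((-17 - 30) - 3)**2 + 43986*(1/9830)) = 1/((-47 - 3)**2 + 21993/4915) = 1/((-50)**2 + 21993/4915) = 1/(2500 + 21993/4915) = 1/(12309493/4915) = 4915/12309493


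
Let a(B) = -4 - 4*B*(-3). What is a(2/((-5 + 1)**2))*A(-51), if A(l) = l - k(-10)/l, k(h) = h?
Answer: 13055/102 ≈ 127.99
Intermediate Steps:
a(B) = -4 + 12*B
A(l) = l + 10/l (A(l) = l - (-10)/l = l + 10/l)
a(2/((-5 + 1)**2))*A(-51) = (-4 + 12*(2/((-5 + 1)**2)))*(-51 + 10/(-51)) = (-4 + 12*(2/((-4)**2)))*(-51 + 10*(-1/51)) = (-4 + 12*(2/16))*(-51 - 10/51) = (-4 + 12*(2*(1/16)))*(-2611/51) = (-4 + 12*(1/8))*(-2611/51) = (-4 + 3/2)*(-2611/51) = -5/2*(-2611/51) = 13055/102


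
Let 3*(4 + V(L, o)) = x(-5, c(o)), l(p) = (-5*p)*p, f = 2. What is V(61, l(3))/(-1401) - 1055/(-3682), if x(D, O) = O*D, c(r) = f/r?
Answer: 40297777/139279014 ≈ 0.28933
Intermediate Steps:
c(r) = 2/r
l(p) = -5*p²
x(D, O) = D*O
V(L, o) = -4 - 10/(3*o) (V(L, o) = -4 + (-10/o)/3 = -4 - 10/(3*o))
V(61, l(3))/(-1401) - 1055/(-3682) = (-4 - 10/(3*((-5*3²))))/(-1401) - 1055/(-3682) = (-4 - 10/(3*((-5*9))))*(-1/1401) - 1055*(-1/3682) = (-4 - 10/3/(-45))*(-1/1401) + 1055/3682 = (-4 - 10/3*(-1/45))*(-1/1401) + 1055/3682 = (-4 + 2/27)*(-1/1401) + 1055/3682 = -106/27*(-1/1401) + 1055/3682 = 106/37827 + 1055/3682 = 40297777/139279014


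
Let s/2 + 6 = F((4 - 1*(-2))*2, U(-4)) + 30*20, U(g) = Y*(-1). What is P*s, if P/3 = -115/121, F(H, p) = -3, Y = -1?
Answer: -407790/121 ≈ -3370.2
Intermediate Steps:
U(g) = 1 (U(g) = -1*(-1) = 1)
P = -345/121 (P = 3*(-115/121) = -345/121 ≈ -2.8512)
s = 1182 (s = -12 + 2*(-3 + 30*20) = -12 + 2*(-3 + 600) = -12 + 2*597 = -12 + 1194 = 1182)
P*s = -345/121*1182 = -407790/121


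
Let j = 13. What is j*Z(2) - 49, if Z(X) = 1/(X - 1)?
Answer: -36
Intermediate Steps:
Z(X) = 1/(-1 + X)
j*Z(2) - 49 = 13/(-1 + 2) - 49 = 13/1 - 49 = 13*1 - 49 = 13 - 49 = -36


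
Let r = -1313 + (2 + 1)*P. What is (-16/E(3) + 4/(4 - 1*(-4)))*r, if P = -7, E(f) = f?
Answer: 19343/3 ≈ 6447.7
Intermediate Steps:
r = -1334 (r = -1313 + (2 + 1)*(-7) = -1313 + 3*(-7) = -1313 - 21 = -1334)
(-16/E(3) + 4/(4 - 1*(-4)))*r = (-16/3 + 4/(4 - 1*(-4)))*(-1334) = (-16*⅓ + 4/(4 + 4))*(-1334) = (-16/3 + 4/8)*(-1334) = (-16/3 + 4*(⅛))*(-1334) = (-16/3 + ½)*(-1334) = -29/6*(-1334) = 19343/3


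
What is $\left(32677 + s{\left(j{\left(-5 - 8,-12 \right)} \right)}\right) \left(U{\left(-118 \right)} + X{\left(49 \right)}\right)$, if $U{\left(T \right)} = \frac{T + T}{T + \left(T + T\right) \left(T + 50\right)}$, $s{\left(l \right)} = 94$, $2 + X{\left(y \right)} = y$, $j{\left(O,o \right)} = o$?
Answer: $\frac{207866453}{135} \approx 1.5398 \cdot 10^{6}$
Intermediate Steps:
$X{\left(y \right)} = -2 + y$
$U{\left(T \right)} = \frac{2 T}{T + 2 T \left(50 + T\right)}$
$\left(32677 + s{\left(j{\left(-5 - 8,-12 \right)} \right)}\right) \left(U{\left(-118 \right)} + X{\left(49 \right)}\right) = \left(32677 + 94\right) \left(\frac{2}{101 + 2 \left(-118\right)} + \left(-2 + 49\right)\right) = 32771 \left(\frac{2}{101 - 236} + 47\right) = 32771 \left(\frac{2}{-135} + 47\right) = 32771 \left(2 \left(- \frac{1}{135}\right) + 47\right) = 32771 \left(- \frac{2}{135} + 47\right) = 32771 \cdot \frac{6343}{135} = \frac{207866453}{135}$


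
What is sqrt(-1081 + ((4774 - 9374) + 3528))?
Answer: I*sqrt(2153) ≈ 46.4*I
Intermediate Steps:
sqrt(-1081 + ((4774 - 9374) + 3528)) = sqrt(-1081 + (-4600 + 3528)) = sqrt(-1081 - 1072) = sqrt(-2153) = I*sqrt(2153)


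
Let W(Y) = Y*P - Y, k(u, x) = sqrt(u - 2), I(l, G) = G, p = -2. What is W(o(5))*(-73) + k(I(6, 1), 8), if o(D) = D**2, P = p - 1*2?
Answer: 9125 + I ≈ 9125.0 + 1.0*I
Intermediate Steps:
k(u, x) = sqrt(-2 + u)
P = -4 (P = -2 - 1*2 = -2 - 2 = -4)
W(Y) = -5*Y (W(Y) = Y*(-4) - Y = -4*Y - Y = -5*Y)
W(o(5))*(-73) + k(I(6, 1), 8) = -5*5**2*(-73) + sqrt(-2 + 1) = -5*25*(-73) + sqrt(-1) = -125*(-73) + I = 9125 + I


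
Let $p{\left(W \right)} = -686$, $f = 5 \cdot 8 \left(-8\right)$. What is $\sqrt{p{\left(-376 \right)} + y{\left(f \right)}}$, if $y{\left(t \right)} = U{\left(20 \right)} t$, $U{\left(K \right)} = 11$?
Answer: $i \sqrt{4206} \approx 64.854 i$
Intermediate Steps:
$f = -320$ ($f = 40 \left(-8\right) = -320$)
$y{\left(t \right)} = 11 t$
$\sqrt{p{\left(-376 \right)} + y{\left(f \right)}} = \sqrt{-686 + 11 \left(-320\right)} = \sqrt{-686 - 3520} = \sqrt{-4206} = i \sqrt{4206}$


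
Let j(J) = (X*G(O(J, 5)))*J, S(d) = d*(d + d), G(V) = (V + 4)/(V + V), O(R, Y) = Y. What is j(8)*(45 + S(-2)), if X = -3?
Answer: -5724/5 ≈ -1144.8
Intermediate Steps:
G(V) = (4 + V)/(2*V) (G(V) = (4 + V)/((2*V)) = (4 + V)*(1/(2*V)) = (4 + V)/(2*V))
S(d) = 2*d² (S(d) = d*(2*d) = 2*d²)
j(J) = -27*J/10 (j(J) = (-3*(4 + 5)/(2*5))*J = (-3*9/(2*5))*J = (-3*9/10)*J = -27*J/10)
j(8)*(45 + S(-2)) = (-27/10*8)*(45 + 2*(-2)²) = -108*(45 + 2*4)/5 = -108*(45 + 8)/5 = -108/5*53 = -5724/5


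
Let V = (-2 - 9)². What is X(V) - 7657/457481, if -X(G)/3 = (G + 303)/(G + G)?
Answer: -291884413/55355201 ≈ -5.2729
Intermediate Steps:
V = 121 (V = (-11)² = 121)
X(G) = -3*(303 + G)/(2*G) (X(G) = -3*(G + 303)/(G + G) = -3*(303 + G)/(2*G))
X(V) - 7657/457481 = (3/2)*(-303 - 1*121)/121 - 7657/457481 = (3/2)*(1/121)*(-303 - 121) - 7657*1/457481 = (3/2)*(1/121)*(-424) - 7657/457481 = -636/121 - 7657/457481 = -291884413/55355201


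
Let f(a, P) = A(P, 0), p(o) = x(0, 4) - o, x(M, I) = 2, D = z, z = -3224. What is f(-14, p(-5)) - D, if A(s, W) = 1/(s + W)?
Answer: 22569/7 ≈ 3224.1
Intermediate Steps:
D = -3224
A(s, W) = 1/(W + s)
p(o) = 2 - o
f(a, P) = 1/P (f(a, P) = 1/(0 + P) = 1/P)
f(-14, p(-5)) - D = 1/(2 - 1*(-5)) - 1*(-3224) = 1/(2 + 5) + 3224 = 1/7 + 3224 = 22569/7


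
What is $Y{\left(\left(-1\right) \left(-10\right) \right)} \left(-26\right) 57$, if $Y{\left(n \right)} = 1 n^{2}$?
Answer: $-148200$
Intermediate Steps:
$Y{\left(n \right)} = n^{2}$
$Y{\left(\left(-1\right) \left(-10\right) \right)} \left(-26\right) 57 = \left(\left(-1\right) \left(-10\right)\right)^{2} \left(-26\right) 57 = 10^{2} \left(-26\right) 57 = 100 \left(-26\right) 57 = \left(-2600\right) 57 = -148200$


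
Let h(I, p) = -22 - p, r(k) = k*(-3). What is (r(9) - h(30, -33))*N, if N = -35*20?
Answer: 26600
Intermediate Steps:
r(k) = -3*k
N = -700
(r(9) - h(30, -33))*N = (-3*9 - (-22 - 1*(-33)))*(-700) = (-27 - (-22 + 33))*(-700) = (-27 - 1*11)*(-700) = (-27 - 11)*(-700) = -38*(-700) = 26600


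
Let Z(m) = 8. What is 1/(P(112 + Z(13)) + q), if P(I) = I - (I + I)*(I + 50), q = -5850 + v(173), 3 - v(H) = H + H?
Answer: -1/46873 ≈ -2.1334e-5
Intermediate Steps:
v(H) = 3 - 2*H (v(H) = 3 - (H + H) = 3 - 2*H)
q = -6193 (q = -5850 + (3 - 2*173) = -5850 + (3 - 346) = -5850 - 343 = -6193)
P(I) = I - 2*I*(50 + I)
1/(P(112 + Z(13)) + q) = 1/(-(112 + 8)*(99 + 2*(112 + 8)) - 6193) = 1/(-1*120*(99 + 2*120) - 6193) = 1/(-1*120*(99 + 240) - 6193) = 1/(-1*120*339 - 6193) = 1/(-40680 - 6193) = 1/(-46873) = -1/46873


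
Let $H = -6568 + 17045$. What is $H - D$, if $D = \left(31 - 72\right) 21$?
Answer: $11338$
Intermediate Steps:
$H = 10477$
$D = -861$ ($D = \left(-41\right) 21 = -861$)
$H - D = 10477 - -861 = 10477 + 861 = 11338$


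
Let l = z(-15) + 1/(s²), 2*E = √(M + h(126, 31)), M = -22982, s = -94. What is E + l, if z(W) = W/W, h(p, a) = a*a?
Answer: 8837/8836 + 19*I*√61/2 ≈ 1.0001 + 74.197*I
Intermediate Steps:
h(p, a) = a²
z(W) = 1
E = 19*I*√61/2 (E = √(-22982 + 31²)/2 = √(-22982 + 961)/2 = √(-22021)/2 = (19*I*√61)/2 = 19*I*√61/2 ≈ 74.197*I)
l = 8837/8836 (l = 1 + 1/((-94)²) = 1 + 1/8836 = 8837/8836 ≈ 1.0001)
E + l = 19*I*√61/2 + 8837/8836 = 8837/8836 + 19*I*√61/2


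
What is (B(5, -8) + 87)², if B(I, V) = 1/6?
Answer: 273529/36 ≈ 7598.0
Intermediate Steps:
B(I, V) = ⅙
(B(5, -8) + 87)² = (⅙ + 87)² = (523/6)² = 273529/36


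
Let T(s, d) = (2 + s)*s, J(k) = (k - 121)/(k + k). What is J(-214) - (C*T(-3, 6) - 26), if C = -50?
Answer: 75663/428 ≈ 176.78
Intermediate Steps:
J(k) = (-121 + k)/(2*k) (J(k) = (-121 + k)/((2*k)) = (-121 + k)*(1/(2*k)) = (-121 + k)/(2*k))
T(s, d) = s*(2 + s)
J(-214) - (C*T(-3, 6) - 26) = (½)*(-121 - 214)/(-214) - (-(-150)*(2 - 3) - 26) = (½)*(-1/214)*(-335) - (-(-150)*(-1) - 26) = 335/428 - (-50*3 - 26) = 335/428 - (-150 - 26) = 335/428 - 1*(-176) = 335/428 + 176 = 75663/428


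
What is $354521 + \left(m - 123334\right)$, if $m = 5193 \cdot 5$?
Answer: $257152$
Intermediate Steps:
$m = 25965$
$354521 + \left(m - 123334\right) = 354521 + \left(25965 - 123334\right) = 354521 - 97369 = 257152$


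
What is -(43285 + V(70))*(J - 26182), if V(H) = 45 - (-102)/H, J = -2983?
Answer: 8846333633/7 ≈ 1.2638e+9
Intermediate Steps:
V(H) = 45 + 102/H
-(43285 + V(70))*(J - 26182) = -(43285 + (45 + 102/70))*(-2983 - 26182) = -(43285 + (45 + 102*(1/70)))*(-29165) = -(43285 + (45 + 51/35))*(-29165) = -(43285 + 1626/35)*(-29165) = -1516601*(-29165)/35 = -1*(-8846333633/7) = 8846333633/7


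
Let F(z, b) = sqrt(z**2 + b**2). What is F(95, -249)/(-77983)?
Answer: -sqrt(71026)/77983 ≈ -0.0034175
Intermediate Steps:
F(z, b) = sqrt(b**2 + z**2)
F(95, -249)/(-77983) = sqrt((-249)**2 + 95**2)/(-77983) = sqrt(62001 + 9025)*(-1/77983) = sqrt(71026)*(-1/77983) = -sqrt(71026)/77983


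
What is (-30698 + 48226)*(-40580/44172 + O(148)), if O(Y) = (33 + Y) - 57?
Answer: 23823829736/11043 ≈ 2.1574e+6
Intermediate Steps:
O(Y) = -24 + Y
(-30698 + 48226)*(-40580/44172 + O(148)) = (-30698 + 48226)*(-40580/44172 + (-24 + 148)) = 17528*(-40580*1/44172 + 124) = 17528*(-10145/11043 + 124) = 17528*(1359187/11043) = 23823829736/11043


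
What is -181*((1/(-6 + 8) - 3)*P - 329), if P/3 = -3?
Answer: 110953/2 ≈ 55477.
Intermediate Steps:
P = -9 (P = 3*(-3) = -9)
-181*((1/(-6 + 8) - 3)*P - 329) = -181*((1/(-6 + 8) - 3)*(-9) - 329) = -181*((1/2 - 3)*(-9) - 329) = -181*(-5/2*(-9) - 329) = -181*(45/2 - 329) = -181*(-613/2) = 110953/2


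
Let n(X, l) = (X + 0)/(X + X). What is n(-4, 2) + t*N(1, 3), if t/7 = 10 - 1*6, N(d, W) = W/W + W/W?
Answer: 113/2 ≈ 56.500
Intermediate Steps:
N(d, W) = 2 (N(d, W) = 1 + 1 = 2)
t = 28 (t = 7*(10 - 1*6) = 7*(10 - 6) = 7*4 = 28)
n(X, l) = ½ (n(X, l) = X/((2*X)) = X*(1/(2*X)) = ½)
n(-4, 2) + t*N(1, 3) = ½ + 28*2 = ½ + 56 = 113/2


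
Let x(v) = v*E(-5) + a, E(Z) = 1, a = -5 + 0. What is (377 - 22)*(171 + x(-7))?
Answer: 56445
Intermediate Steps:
a = -5
x(v) = -5 + v (x(v) = v*1 - 5 = v - 5 = -5 + v)
(377 - 22)*(171 + x(-7)) = (377 - 22)*(171 + (-5 - 7)) = 355*(171 - 12) = 355*159 = 56445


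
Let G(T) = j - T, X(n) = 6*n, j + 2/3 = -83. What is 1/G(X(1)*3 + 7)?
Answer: -3/326 ≈ -0.0092025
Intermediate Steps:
j = -251/3 (j = -⅔ - 83 = -251/3 ≈ -83.667)
G(T) = -251/3 - T
1/G(X(1)*3 + 7) = 1/(-251/3 - ((6*1)*3 + 7)) = 1/(-251/3 - (6*3 + 7)) = 1/(-251/3 - (18 + 7)) = 1/(-251/3 - 1*25) = 1/(-251/3 - 25) = 1/(-326/3) = -3/326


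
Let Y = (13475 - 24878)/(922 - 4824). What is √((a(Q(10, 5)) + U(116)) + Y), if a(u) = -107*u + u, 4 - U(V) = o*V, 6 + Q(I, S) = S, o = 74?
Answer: I*√128977273790/3902 ≈ 92.038*I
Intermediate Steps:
Q(I, S) = -6 + S
Y = 11403/3902 (Y = -11403/(-3902) = -11403*(-1/3902) = 11403/3902 ≈ 2.9223)
U(V) = 4 - 74*V
a(u) = -106*u
√((a(Q(10, 5)) + U(116)) + Y) = √((-106*(-6 + 5) + (4 - 74*116)) + 11403/3902) = √((-106*(-1) + (4 - 8584)) + 11403/3902) = √((106 - 8580) + 11403/3902) = √(-8474 + 11403/3902) = √(-33054145/3902) = I*√128977273790/3902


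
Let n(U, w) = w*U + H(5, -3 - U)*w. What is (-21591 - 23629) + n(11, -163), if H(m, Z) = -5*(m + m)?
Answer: -38863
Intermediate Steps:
H(m, Z) = -10*m
n(U, w) = -50*w + U*w (n(U, w) = w*U + (-10*5)*w = U*w - 50*w = -50*w + U*w)
(-21591 - 23629) + n(11, -163) = (-21591 - 23629) - 163*(-50 + 11) = -45220 - 163*(-39) = -45220 + 6357 = -38863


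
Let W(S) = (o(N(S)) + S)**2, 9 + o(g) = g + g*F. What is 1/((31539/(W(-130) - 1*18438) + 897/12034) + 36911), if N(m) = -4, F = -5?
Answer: 13273502/489812708271 ≈ 2.7099e-5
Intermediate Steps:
o(g) = -9 - 4*g (o(g) = -9 + (g + g*(-5)) = -9 + (g - 5*g) = -9 - 4*g)
W(S) = (7 + S)**2 (W(S) = ((-9 - 4*(-4)) + S)**2 = ((-9 + 16) + S)**2 = (7 + S)**2)
1/((31539/(W(-130) - 1*18438) + 897/12034) + 36911) = 1/((31539/((7 - 130)**2 - 1*18438) + 897/12034) + 36911) = 1/((31539/((-123)**2 - 18438) + 897*(1/12034)) + 36911) = 1/((31539/(15129 - 18438) + 897/12034) + 36911) = 1/((31539/(-3309) + 897/12034) + 36911) = 1/((31539*(-1/3309) + 897/12034) + 36911) = 1/((-10513/1103 + 897/12034) + 36911) = 1/(-125524051/13273502 + 36911) = 1/(489812708271/13273502) = 13273502/489812708271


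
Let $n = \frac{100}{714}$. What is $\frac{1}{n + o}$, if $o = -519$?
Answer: $- \frac{357}{185233} \approx -0.0019273$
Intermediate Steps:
$n = \frac{50}{357}$ ($n = 100 \cdot \frac{1}{714} = \frac{50}{357} \approx 0.14006$)
$\frac{1}{n + o} = \frac{1}{\frac{50}{357} - 519} = \frac{1}{- \frac{185233}{357}} = - \frac{357}{185233}$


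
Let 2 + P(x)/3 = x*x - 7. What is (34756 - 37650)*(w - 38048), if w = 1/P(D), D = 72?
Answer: 1709471905906/15525 ≈ 1.1011e+8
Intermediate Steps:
P(x) = -27 + 3*x² (P(x) = -6 + 3*(x*x - 7) = -6 + 3*(x² - 7) = -6 + 3*(-7 + x²) = -6 + (-21 + 3*x²) = -27 + 3*x²)
w = 1/15525 (w = 1/(-27 + 3*72²) = 1/(-27 + 3*5184) = 1/(-27 + 15552) = 1/15525 ≈ 6.4412e-5)
(34756 - 37650)*(w - 38048) = (34756 - 37650)*(1/15525 - 38048) = -2894*(-590695199/15525) = 1709471905906/15525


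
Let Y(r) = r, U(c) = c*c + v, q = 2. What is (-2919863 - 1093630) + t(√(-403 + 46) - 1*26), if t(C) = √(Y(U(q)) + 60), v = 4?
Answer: -4013493 + 2*√17 ≈ -4.0135e+6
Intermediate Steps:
U(c) = 4 + c² (U(c) = c*c + 4 = c² + 4 = 4 + c²)
t(C) = 2*√17 (t(C) = √((4 + 2²) + 60) = √((4 + 4) + 60) = √(8 + 60) = √68 = 2*√17)
(-2919863 - 1093630) + t(√(-403 + 46) - 1*26) = (-2919863 - 1093630) + 2*√17 = -4013493 + 2*√17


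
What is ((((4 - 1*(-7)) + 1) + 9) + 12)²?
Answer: 1089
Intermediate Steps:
((((4 - 1*(-7)) + 1) + 9) + 12)² = ((((4 + 7) + 1) + 9) + 12)² = (((11 + 1) + 9) + 12)² = ((12 + 9) + 12)² = (21 + 12)² = 33² = 1089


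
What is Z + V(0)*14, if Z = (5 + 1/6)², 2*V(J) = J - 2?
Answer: 457/36 ≈ 12.694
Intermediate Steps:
V(J) = -1 + J/2 (V(J) = (J - 2)/2 = (-2 + J)/2 = -1 + J/2)
Z = 961/36 (Z = (5 + 1*(⅙))² = (5 + ⅙)² = (31/6)² = 961/36 ≈ 26.694)
Z + V(0)*14 = 961/36 + (-1 + (½)*0)*14 = 961/36 + (-1 + 0)*14 = 961/36 - 1*14 = 961/36 - 14 = 457/36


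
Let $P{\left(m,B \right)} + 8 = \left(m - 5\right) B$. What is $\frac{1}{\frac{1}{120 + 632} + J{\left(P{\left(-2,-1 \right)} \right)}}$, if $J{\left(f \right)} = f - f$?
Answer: $752$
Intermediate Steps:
$P{\left(m,B \right)} = -8 + B \left(-5 + m\right)$ ($P{\left(m,B \right)} = -8 + \left(m - 5\right) B = -8 + \left(-5 + m\right) B = -8 + B \left(-5 + m\right)$)
$J{\left(f \right)} = 0$
$\frac{1}{\frac{1}{120 + 632} + J{\left(P{\left(-2,-1 \right)} \right)}} = \frac{1}{\frac{1}{120 + 632} + 0} = \frac{1}{\frac{1}{752} + 0} = \frac{1}{\frac{1}{752}} = 752$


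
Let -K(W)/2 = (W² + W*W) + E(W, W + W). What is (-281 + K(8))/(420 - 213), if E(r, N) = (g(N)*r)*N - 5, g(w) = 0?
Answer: -527/207 ≈ -2.5459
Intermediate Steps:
E(r, N) = -5 (E(r, N) = (0*r)*N - 5 = 0*N - 5 = 0 - 5 = -5)
K(W) = 10 - 4*W² (K(W) = -2*((W² + W*W) - 5) = -2*((W² + W²) - 5) = -2*(2*W² - 5) = -2*(-5 + 2*W²) = 10 - 4*W²)
(-281 + K(8))/(420 - 213) = (-281 + (10 - 4*8²))/(420 - 213) = (-281 + (10 - 4*64))/207 = (-281 + (10 - 256))*(1/207) = (-281 - 246)*(1/207) = -527*1/207 = -527/207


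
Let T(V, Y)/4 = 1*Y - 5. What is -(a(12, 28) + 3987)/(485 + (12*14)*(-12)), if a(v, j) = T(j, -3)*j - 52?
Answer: 3039/1531 ≈ 1.9850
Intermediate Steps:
T(V, Y) = -20 + 4*Y (T(V, Y) = 4*(1*Y - 5) = 4*(Y - 5) = 4*(-5 + Y) = -20 + 4*Y)
a(v, j) = -52 - 32*j (a(v, j) = (-20 + 4*(-3))*j - 52 = (-20 - 12)*j - 52 = -32*j - 52 = -52 - 32*j)
-(a(12, 28) + 3987)/(485 + (12*14)*(-12)) = -((-52 - 32*28) + 3987)/(485 + (12*14)*(-12)) = -((-52 - 896) + 3987)/(485 + 168*(-12)) = -(-948 + 3987)/(485 - 2016) = -3039/(-1531) = -3039*(-1)/1531 = -1*(-3039/1531) = 3039/1531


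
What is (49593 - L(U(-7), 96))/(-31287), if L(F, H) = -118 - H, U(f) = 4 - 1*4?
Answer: -49807/31287 ≈ -1.5919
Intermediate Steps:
U(f) = 0 (U(f) = 4 - 4 = 0)
(49593 - L(U(-7), 96))/(-31287) = (49593 - (-118 - 1*96))/(-31287) = (49593 - (-118 - 96))*(-1/31287) = (49593 - 1*(-214))*(-1/31287) = (49593 + 214)*(-1/31287) = 49807*(-1/31287) = -49807/31287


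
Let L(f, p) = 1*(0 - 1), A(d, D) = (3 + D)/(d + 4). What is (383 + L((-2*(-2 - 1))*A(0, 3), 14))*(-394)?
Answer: -150508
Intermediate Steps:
A(d, D) = (3 + D)/(4 + d)
L(f, p) = -1 (L(f, p) = 1*(-1) = -1)
(383 + L((-2*(-2 - 1))*A(0, 3), 14))*(-394) = (383 - 1)*(-394) = 382*(-394) = -150508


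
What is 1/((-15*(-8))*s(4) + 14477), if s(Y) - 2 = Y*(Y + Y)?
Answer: 1/18557 ≈ 5.3888e-5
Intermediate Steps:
s(Y) = 2 + 2*Y² (s(Y) = 2 + Y*(Y + Y) = 2 + Y*(2*Y) = 2 + 2*Y²)
1/((-15*(-8))*s(4) + 14477) = 1/((-15*(-8))*(2 + 2*4²) + 14477) = 1/(120*(2 + 2*16) + 14477) = 1/(120*(2 + 32) + 14477) = 1/(120*34 + 14477) = 1/(4080 + 14477) = 1/18557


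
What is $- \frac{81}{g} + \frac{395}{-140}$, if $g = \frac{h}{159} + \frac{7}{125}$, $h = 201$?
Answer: $- \frac{7858217}{122444} \approx -64.178$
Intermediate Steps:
$g = \frac{8746}{6625}$ ($g = \frac{201}{159} + \frac{7}{125} = 201 \cdot \frac{1}{159} + 7 \cdot \frac{1}{125} = \frac{67}{53} + \frac{7}{125} = \frac{8746}{6625} \approx 1.3202$)
$- \frac{81}{g} + \frac{395}{-140} = - \frac{81}{\frac{8746}{6625}} + \frac{395}{-140} = \left(-81\right) \frac{6625}{8746} + 395 \left(- \frac{1}{140}\right) = - \frac{536625}{8746} - \frac{79}{28} = - \frac{7858217}{122444}$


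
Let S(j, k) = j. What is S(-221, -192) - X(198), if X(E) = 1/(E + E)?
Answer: -87517/396 ≈ -221.00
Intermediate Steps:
X(E) = 1/(2*E)
S(-221, -192) - X(198) = -221 - 1/(2*198) = -221 - 1*1/396 = -221 - 1/396 = -87517/396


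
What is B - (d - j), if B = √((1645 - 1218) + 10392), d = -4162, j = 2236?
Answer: 6398 + √10819 ≈ 6502.0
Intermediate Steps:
B = √10819 (B = √(427 + 10392) = √10819 ≈ 104.01)
B - (d - j) = √10819 - (-4162 - 1*2236) = √10819 - (-4162 - 2236) = √10819 - 1*(-6398) = √10819 + 6398 = 6398 + √10819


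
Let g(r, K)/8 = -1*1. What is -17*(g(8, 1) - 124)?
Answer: 2244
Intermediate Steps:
g(r, K) = -8 (g(r, K) = 8*(-1*1) = 8*(-1) = -8)
-17*(g(8, 1) - 124) = -17*(-8 - 124) = -17*(-132) = 2244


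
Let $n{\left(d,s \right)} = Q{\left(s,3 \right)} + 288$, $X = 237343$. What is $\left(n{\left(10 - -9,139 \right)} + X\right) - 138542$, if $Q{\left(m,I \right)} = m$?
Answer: $99228$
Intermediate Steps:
$n{\left(d,s \right)} = 288 + s$ ($n{\left(d,s \right)} = s + 288 = 288 + s$)
$\left(n{\left(10 - -9,139 \right)} + X\right) - 138542 = \left(\left(288 + 139\right) + 237343\right) - 138542 = \left(427 + 237343\right) - 138542 = 237770 - 138542 = 99228$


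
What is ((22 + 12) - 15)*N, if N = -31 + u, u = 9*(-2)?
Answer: -931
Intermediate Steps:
u = -18
N = -49 (N = -31 - 18 = -49)
((22 + 12) - 15)*N = ((22 + 12) - 15)*(-49) = (34 - 15)*(-49) = 19*(-49) = -931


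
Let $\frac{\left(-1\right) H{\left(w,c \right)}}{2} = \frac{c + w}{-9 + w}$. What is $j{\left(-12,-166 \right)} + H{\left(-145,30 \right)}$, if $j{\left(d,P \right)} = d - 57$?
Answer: $- \frac{5428}{77} \approx -70.494$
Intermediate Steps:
$j{\left(d,P \right)} = -57 + d$
$H{\left(w,c \right)} = - \frac{2 \left(c + w\right)}{-9 + w}$ ($H{\left(w,c \right)} = - 2 \frac{c + w}{-9 + w} = - \frac{2 \left(c + w\right)}{-9 + w}$)
$j{\left(-12,-166 \right)} + H{\left(-145,30 \right)} = \left(-57 - 12\right) + \frac{2 \left(\left(-1\right) 30 - -145\right)}{-9 - 145} = -69 + \frac{2 \left(-30 + 145\right)}{-154} = -69 + 2 \left(- \frac{1}{154}\right) 115 = -69 - \frac{115}{77} = - \frac{5428}{77}$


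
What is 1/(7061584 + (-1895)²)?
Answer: 1/10652609 ≈ 9.3874e-8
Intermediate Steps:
1/(7061584 + (-1895)²) = 1/(7061584 + 3591025) = 1/10652609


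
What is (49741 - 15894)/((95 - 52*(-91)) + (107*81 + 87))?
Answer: 33847/13581 ≈ 2.4922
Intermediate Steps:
(49741 - 15894)/((95 - 52*(-91)) + (107*81 + 87)) = 33847/((95 + 4732) + (8667 + 87)) = 33847/(4827 + 8754) = 33847/13581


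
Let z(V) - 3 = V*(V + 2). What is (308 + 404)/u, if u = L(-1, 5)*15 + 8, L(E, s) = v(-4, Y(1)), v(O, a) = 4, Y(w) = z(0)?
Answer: 178/17 ≈ 10.471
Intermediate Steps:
z(V) = 3 + V*(2 + V) (z(V) = 3 + V*(V + 2) = 3 + V*(2 + V))
Y(w) = 3 (Y(w) = 3 + 0**2 + 2*0 = 3 + 0 + 0 = 3)
L(E, s) = 4
u = 68 (u = 4*15 + 8 = 60 + 8 = 68)
(308 + 404)/u = (308 + 404)/68 = 712*(1/68) = 178/17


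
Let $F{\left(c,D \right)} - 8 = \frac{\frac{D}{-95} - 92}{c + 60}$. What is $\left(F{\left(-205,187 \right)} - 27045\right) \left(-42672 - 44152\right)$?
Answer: $\frac{32335493144352}{13775} \approx 2.3474 \cdot 10^{9}$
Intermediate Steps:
$F{\left(c,D \right)} = 8 + \frac{-92 - \frac{D}{95}}{60 + c}$ ($F{\left(c,D \right)} = 8 + \frac{\frac{D}{-95} - 92}{c + 60} = 8 + \frac{D \left(- \frac{1}{95}\right) - 92}{60 + c} = 8 + \frac{- \frac{D}{95} - 92}{60 + c} = 8 + \frac{-92 - \frac{D}{95}}{60 + c}$)
$\left(F{\left(-205,187 \right)} - 27045\right) \left(-42672 - 44152\right) = \left(\frac{36860 - 187 + 760 \left(-205\right)}{95 \left(60 - 205\right)} - 27045\right) \left(-42672 - 44152\right) = \left(\frac{36860 - 187 - 155800}{95 \left(-145\right)} - 27045\right) \left(-86824\right) = \left(\frac{1}{95} \left(- \frac{1}{145}\right) \left(-119127\right) - 27045\right) \left(-86824\right) = \left(\frac{119127}{13775} - 27045\right) \left(-86824\right) = \left(- \frac{372425748}{13775}\right) \left(-86824\right) = \frac{32335493144352}{13775}$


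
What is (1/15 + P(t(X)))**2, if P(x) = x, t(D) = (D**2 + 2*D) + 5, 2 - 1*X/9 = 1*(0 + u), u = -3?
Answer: 1011303601/225 ≈ 4.4947e+6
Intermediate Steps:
X = 45 (X = 18 - 9*(0 - 3) = 18 - 9*(-3) = 18 + 27 = 45)
t(D) = 5 + D**2 + 2*D
(1/15 + P(t(X)))**2 = (1/15 + (5 + 45**2 + 2*45))**2 = (1/15 + (5 + 2025 + 90))**2 = (1/15 + 2120)**2 = (31801/15)**2 = 1011303601/225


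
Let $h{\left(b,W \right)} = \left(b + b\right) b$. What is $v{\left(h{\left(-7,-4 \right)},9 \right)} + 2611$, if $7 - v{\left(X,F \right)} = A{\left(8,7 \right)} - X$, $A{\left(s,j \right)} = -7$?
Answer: $2723$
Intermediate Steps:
$h{\left(b,W \right)} = 2 b^{2}$ ($h{\left(b,W \right)} = 2 b b = 2 b^{2}$)
$v{\left(X,F \right)} = 14 + X$ ($v{\left(X,F \right)} = 7 - \left(-7 - X\right) = 7 + \left(7 + X\right) = 14 + X$)
$v{\left(h{\left(-7,-4 \right)},9 \right)} + 2611 = \left(14 + 2 \left(-7\right)^{2}\right) + 2611 = \left(14 + 2 \cdot 49\right) + 2611 = \left(14 + 98\right) + 2611 = 112 + 2611 = 2723$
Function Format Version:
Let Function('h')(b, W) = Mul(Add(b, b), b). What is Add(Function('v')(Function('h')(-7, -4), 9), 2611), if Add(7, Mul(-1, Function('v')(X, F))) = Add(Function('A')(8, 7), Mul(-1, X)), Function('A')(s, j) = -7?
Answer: 2723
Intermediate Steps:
Function('h')(b, W) = Mul(2, Pow(b, 2)) (Function('h')(b, W) = Mul(Mul(2, b), b) = Mul(2, Pow(b, 2)))
Function('v')(X, F) = Add(14, X) (Function('v')(X, F) = Add(7, Mul(-1, Add(-7, Mul(-1, X)))) = Add(7, Add(7, X)) = Add(14, X))
Add(Function('v')(Function('h')(-7, -4), 9), 2611) = Add(Add(14, Mul(2, Pow(-7, 2))), 2611) = Add(Add(14, Mul(2, 49)), 2611) = Add(Add(14, 98), 2611) = Add(112, 2611) = 2723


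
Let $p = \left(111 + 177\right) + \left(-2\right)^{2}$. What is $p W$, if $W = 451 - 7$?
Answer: $129648$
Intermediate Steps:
$p = 292$ ($p = 288 + 4 = 292$)
$W = 444$
$p W = 292 \cdot 444 = 129648$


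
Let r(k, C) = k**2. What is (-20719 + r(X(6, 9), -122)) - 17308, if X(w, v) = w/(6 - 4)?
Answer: -38018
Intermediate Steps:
X(w, v) = w/2
(-20719 + r(X(6, 9), -122)) - 17308 = (-20719 + ((1/2)*6)**2) - 17308 = (-20719 + 3**2) - 17308 = (-20719 + 9) - 17308 = -20710 - 17308 = -38018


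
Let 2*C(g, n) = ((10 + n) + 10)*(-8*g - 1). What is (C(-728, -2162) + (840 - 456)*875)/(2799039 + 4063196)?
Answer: -5900433/6862235 ≈ -0.85984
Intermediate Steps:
C(g, n) = (-1 - 8*g)*(20 + n)/2 (C(g, n) = (((10 + n) + 10)*(-8*g - 1))/2 = ((20 + n)*(-1 - 8*g))/2 = ((-1 - 8*g)*(20 + n))/2 = (-1 - 8*g)*(20 + n)/2)
(C(-728, -2162) + (840 - 456)*875)/(2799039 + 4063196) = ((-10 - 80*(-728) - ½*(-2162) - 4*(-728)*(-2162)) + (840 - 456)*875)/(2799039 + 4063196) = ((-10 + 58240 + 1081 - 6295744) + 384*875)/6862235 = (-6236433 + 336000)*(1/6862235) = -5900433*1/6862235 = -5900433/6862235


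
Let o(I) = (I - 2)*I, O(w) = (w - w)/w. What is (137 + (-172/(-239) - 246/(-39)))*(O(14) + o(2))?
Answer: 0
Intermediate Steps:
O(w) = 0 (O(w) = 0/w = 0)
o(I) = I*(-2 + I) (o(I) = (-2 + I)*I = I*(-2 + I))
(137 + (-172/(-239) - 246/(-39)))*(O(14) + o(2)) = (137 + (-172/(-239) - 246/(-39)))*(0 + 2*(-2 + 2)) = (137 + (-172*(-1/239) - 246*(-1/39)))*(0 + 2*0) = (137 + (172/239 + 82/13))*(0 + 0) = (137 + 21834/3107)*0 = (447493/3107)*0 = 0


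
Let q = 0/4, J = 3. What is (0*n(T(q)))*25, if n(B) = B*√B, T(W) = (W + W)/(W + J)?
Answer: 0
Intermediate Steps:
q = 0 (q = 0*(¼) = 0)
T(W) = 2*W/(3 + W) (T(W) = (W + W)/(W + 3) = (2*W)/(3 + W) = 2*W/(3 + W))
n(B) = B^(3/2)
(0*n(T(q)))*25 = (0*(2*0/(3 + 0))^(3/2))*25 = (0*(2*0/3)^(3/2))*25 = (0*(2*0*(⅓))^(3/2))*25 = (0*0^(3/2))*25 = (0*0)*25 = 0*25 = 0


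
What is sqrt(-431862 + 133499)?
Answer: I*sqrt(298363) ≈ 546.23*I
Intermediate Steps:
sqrt(-431862 + 133499) = sqrt(-298363) = I*sqrt(298363)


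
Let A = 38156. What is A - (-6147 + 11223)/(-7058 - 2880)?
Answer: 189599702/4969 ≈ 38157.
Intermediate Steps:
A - (-6147 + 11223)/(-7058 - 2880) = 38156 - (-6147 + 11223)/(-7058 - 2880) = 38156 - 5076/(-9938) = 38156 - 5076*(-1)/9938 = 38156 - 1*(-2538/4969) = 38156 + 2538/4969 = 189599702/4969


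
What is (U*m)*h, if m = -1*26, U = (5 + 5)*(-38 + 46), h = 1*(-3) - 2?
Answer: 10400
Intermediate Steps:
h = -5 (h = -3 - 2 = -5)
U = 80 (U = 10*8 = 80)
m = -26
(U*m)*h = (80*(-26))*(-5) = -2080*(-5) = 10400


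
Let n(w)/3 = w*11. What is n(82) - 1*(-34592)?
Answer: 37298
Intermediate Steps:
n(w) = 33*w (n(w) = 3*(w*11) = 3*(11*w) = 33*w)
n(82) - 1*(-34592) = 33*82 - 1*(-34592) = 2706 + 34592 = 37298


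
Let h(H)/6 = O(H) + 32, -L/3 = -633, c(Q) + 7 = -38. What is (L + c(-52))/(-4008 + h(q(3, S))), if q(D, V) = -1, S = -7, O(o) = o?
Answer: -309/637 ≈ -0.48509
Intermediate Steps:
c(Q) = -45 (c(Q) = -7 - 38 = -45)
L = 1899 (L = -3*(-633) = 1899)
h(H) = 192 + 6*H (h(H) = 6*(H + 32) = 6*(32 + H) = 192 + 6*H)
(L + c(-52))/(-4008 + h(q(3, S))) = (1899 - 45)/(-4008 + (192 + 6*(-1))) = 1854/(-4008 + (192 - 6)) = 1854/(-4008 + 186) = 1854/(-3822) = 1854*(-1/3822) = -309/637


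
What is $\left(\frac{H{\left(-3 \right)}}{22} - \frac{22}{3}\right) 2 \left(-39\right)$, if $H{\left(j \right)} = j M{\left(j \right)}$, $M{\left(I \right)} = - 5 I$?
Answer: $\frac{8047}{11} \approx 731.54$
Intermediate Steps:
$H{\left(j \right)} = - 5 j^{2}$ ($H{\left(j \right)} = j \left(- 5 j\right) = - 5 j^{2}$)
$\left(\frac{H{\left(-3 \right)}}{22} - \frac{22}{3}\right) 2 \left(-39\right) = \left(\frac{\left(-5\right) \left(-3\right)^{2}}{22} - \frac{22}{3}\right) 2 \left(-39\right) = \left(\left(-5\right) 9 \cdot \frac{1}{22} - \frac{22}{3}\right) 2 \left(-39\right) = \left(\left(-45\right) \frac{1}{22} - \frac{22}{3}\right) 2 \left(-39\right) = \left(- \frac{45}{22} - \frac{22}{3}\right) 2 \left(-39\right) = \left(- \frac{619}{66}\right) 2 \left(-39\right) = \left(- \frac{619}{33}\right) \left(-39\right) = \frac{8047}{11}$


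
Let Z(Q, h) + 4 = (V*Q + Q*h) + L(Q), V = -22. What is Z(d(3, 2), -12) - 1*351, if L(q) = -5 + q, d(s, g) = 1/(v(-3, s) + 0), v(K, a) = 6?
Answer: -731/2 ≈ -365.50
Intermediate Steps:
d(s, g) = 1/6 (d(s, g) = 1/(6 + 0) = 1/6)
Z(Q, h) = -9 - 21*Q + Q*h (Z(Q, h) = -4 + ((-22*Q + Q*h) + (-5 + Q)) = -4 + (-5 - 21*Q + Q*h) = -9 - 21*Q + Q*h)
Z(d(3, 2), -12) - 1*351 = (-9 - 21*1/6 + (1/6)*(-12)) - 1*351 = (-9 - 7/2 - 2) - 351 = -29/2 - 351 = -731/2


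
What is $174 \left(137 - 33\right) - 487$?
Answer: $17609$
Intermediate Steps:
$174 \left(137 - 33\right) - 487 = 174 \cdot 104 - 487 = 18096 - 487 = 17609$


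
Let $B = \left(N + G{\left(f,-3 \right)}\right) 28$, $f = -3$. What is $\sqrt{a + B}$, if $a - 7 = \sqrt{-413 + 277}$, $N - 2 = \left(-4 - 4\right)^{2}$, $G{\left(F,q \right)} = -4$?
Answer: $\sqrt{1743 + 2 i \sqrt{34}} \approx 41.75 + 0.1397 i$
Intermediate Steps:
$N = 66$ ($N = 2 + \left(-4 - 4\right)^{2} = 2 + \left(-8\right)^{2} = 2 + 64 = 66$)
$a = 7 + 2 i \sqrt{34}$ ($a = 7 + \sqrt{-413 + 277} = 7 + \sqrt{-136} = 7 + 2 i \sqrt{34} \approx 7.0 + 11.662 i$)
$B = 1736$ ($B = \left(66 - 4\right) 28 = 62 \cdot 28 = 1736$)
$\sqrt{a + B} = \sqrt{\left(7 + 2 i \sqrt{34}\right) + 1736} = \sqrt{1743 + 2 i \sqrt{34}}$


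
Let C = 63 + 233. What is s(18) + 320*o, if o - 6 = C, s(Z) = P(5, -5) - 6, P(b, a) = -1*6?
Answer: 96628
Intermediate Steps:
P(b, a) = -6
s(Z) = -12 (s(Z) = -6 - 6 = -12)
C = 296
o = 302 (o = 6 + 296 = 302)
s(18) + 320*o = -12 + 320*302 = -12 + 96640 = 96628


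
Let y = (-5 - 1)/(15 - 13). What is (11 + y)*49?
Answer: 392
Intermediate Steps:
y = -3 (y = -6/2 = -6*½ = -3)
(11 + y)*49 = (11 - 3)*49 = 8*49 = 392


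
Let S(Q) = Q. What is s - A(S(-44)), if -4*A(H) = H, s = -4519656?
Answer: -4519667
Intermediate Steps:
A(H) = -H/4
s - A(S(-44)) = -4519656 - (-1)*(-44)/4 = -4519656 - 1*11 = -4519656 - 11 = -4519667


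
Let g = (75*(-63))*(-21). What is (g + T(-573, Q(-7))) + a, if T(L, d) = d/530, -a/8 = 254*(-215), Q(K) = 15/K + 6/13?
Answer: 25856343997/48230 ≈ 5.3611e+5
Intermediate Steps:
Q(K) = 6/13 + 15/K (Q(K) = 15/K + 6*(1/13) = 15/K + 6/13 = 6/13 + 15/K)
g = 99225 (g = -4725*(-21) = 99225)
a = 436880 (a = -2032*(-215) = -8*(-54610) = 436880)
T(L, d) = d/530 (T(L, d) = d*(1/530) = d/530)
(g + T(-573, Q(-7))) + a = (99225 + (6/13 + 15/(-7))/530) + 436880 = (99225 + (6/13 + 15*(-1/7))/530) + 436880 = (99225 + (6/13 - 15/7)/530) + 436880 = (99225 + (1/530)*(-153/91)) + 436880 = (99225 - 153/48230) + 436880 = 4785621597/48230 + 436880 = 25856343997/48230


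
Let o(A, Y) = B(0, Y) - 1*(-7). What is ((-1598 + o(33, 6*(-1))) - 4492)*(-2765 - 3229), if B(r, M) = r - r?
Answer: 36461502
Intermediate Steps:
B(r, M) = 0
o(A, Y) = 7 (o(A, Y) = 0 - 1*(-7) = 0 + 7 = 7)
((-1598 + o(33, 6*(-1))) - 4492)*(-2765 - 3229) = ((-1598 + 7) - 4492)*(-2765 - 3229) = (-1591 - 4492)*(-5994) = -6083*(-5994) = 36461502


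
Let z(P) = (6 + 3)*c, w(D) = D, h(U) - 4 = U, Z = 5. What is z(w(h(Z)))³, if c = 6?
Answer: 157464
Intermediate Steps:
h(U) = 4 + U
z(P) = 54 (z(P) = (6 + 3)*6 = 9*6 = 54)
z(w(h(Z)))³ = 54³ = 157464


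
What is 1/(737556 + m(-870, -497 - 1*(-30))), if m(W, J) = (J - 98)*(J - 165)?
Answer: 1/1094636 ≈ 9.1355e-7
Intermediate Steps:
m(W, J) = (-165 + J)*(-98 + J) (m(W, J) = (-98 + J)*(-165 + J) = (-165 + J)*(-98 + J))
1/(737556 + m(-870, -497 - 1*(-30))) = 1/(737556 + (16170 + (-497 - 1*(-30))² - 263*(-497 - 1*(-30)))) = 1/(737556 + (16170 + (-497 + 30)² - 263*(-497 + 30))) = 1/(737556 + (16170 + (-467)² - 263*(-467))) = 1/(737556 + (16170 + 218089 + 122821)) = 1/(737556 + 357080) = 1/1094636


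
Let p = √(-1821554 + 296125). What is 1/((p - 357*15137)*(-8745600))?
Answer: 1801303/85130352573445792000 + I*√1525429/255391057720337376000 ≈ 2.1159e-14 + 4.836e-18*I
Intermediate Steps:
p = I*√1525429 (p = √(-1525429) = I*√1525429 ≈ 1235.1*I)
1/((p - 357*15137)*(-8745600)) = 1/((I*√1525429 - 357*15137)*(-8745600)) = -1/8745600/(I*√1525429 - 5403909) = -1/8745600/(-5403909 + I*√1525429) = -1/(8745600*(-5403909 + I*√1525429))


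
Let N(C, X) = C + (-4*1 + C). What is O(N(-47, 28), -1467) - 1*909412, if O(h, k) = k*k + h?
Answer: 1242579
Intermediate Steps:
N(C, X) = -4 + 2*C (N(C, X) = C + (-4 + C) = -4 + 2*C)
O(h, k) = h + k**2 (O(h, k) = k**2 + h = h + k**2)
O(N(-47, 28), -1467) - 1*909412 = ((-4 + 2*(-47)) + (-1467)**2) - 1*909412 = ((-4 - 94) + 2152089) - 909412 = (-98 + 2152089) - 909412 = 2151991 - 909412 = 1242579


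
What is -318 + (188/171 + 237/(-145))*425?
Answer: -2704657/4959 ≈ -545.40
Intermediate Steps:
-318 + (188/171 + 237/(-145))*425 = -318 + (188*(1/171) + 237*(-1/145))*425 = -318 + (188/171 - 237/145)*425 = -318 - 13267/24795*425 = -318 - 1127695/4959 = -2704657/4959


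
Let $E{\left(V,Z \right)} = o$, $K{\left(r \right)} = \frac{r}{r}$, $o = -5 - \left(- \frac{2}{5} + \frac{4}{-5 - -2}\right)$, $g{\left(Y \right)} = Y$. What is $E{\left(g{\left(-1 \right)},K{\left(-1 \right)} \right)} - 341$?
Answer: $- \frac{5164}{15} \approx -344.27$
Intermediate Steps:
$o = - \frac{49}{15}$ ($o = -5 - \left(- \frac{2}{5} + \frac{4}{-5 + 2}\right) = -5 - \left(- \frac{2}{5} + \frac{4}{-3}\right) = -5 + \left(\left(-4\right) \left(- \frac{1}{3}\right) + \frac{2}{5}\right) = -5 + \left(\frac{4}{3} + \frac{2}{5}\right) = -5 + \frac{26}{15} = - \frac{49}{15} \approx -3.2667$)
$K{\left(r \right)} = 1$
$E{\left(V,Z \right)} = - \frac{49}{15}$
$E{\left(g{\left(-1 \right)},K{\left(-1 \right)} \right)} - 341 = - \frac{49}{15} - 341 = - \frac{5164}{15}$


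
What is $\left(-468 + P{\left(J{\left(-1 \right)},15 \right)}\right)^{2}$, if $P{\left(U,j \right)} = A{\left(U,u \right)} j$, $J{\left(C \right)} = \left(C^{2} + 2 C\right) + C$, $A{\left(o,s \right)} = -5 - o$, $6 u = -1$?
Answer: $263169$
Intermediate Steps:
$u = - \frac{1}{6}$ ($u = \frac{1}{6} \left(-1\right) = - \frac{1}{6} \approx -0.16667$)
$J{\left(C \right)} = C^{2} + 3 C$
$P{\left(U,j \right)} = j \left(-5 - U\right)$ ($P{\left(U,j \right)} = \left(-5 - U\right) j = j \left(-5 - U\right)$)
$\left(-468 + P{\left(J{\left(-1 \right)},15 \right)}\right)^{2} = \left(-468 - 15 \left(5 - \left(3 - 1\right)\right)\right)^{2} = \left(-468 - 15 \left(5 - 2\right)\right)^{2} = \left(-468 - 15 \cdot 3\right)^{2} = \left(-468 - 45\right)^{2} = \left(-513\right)^{2} = 263169$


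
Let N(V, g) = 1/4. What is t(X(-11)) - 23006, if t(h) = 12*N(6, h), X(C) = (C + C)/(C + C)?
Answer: -23003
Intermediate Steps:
N(V, g) = ¼
X(C) = 1 (X(C) = (2*C)/((2*C)) = (2*C)*(1/(2*C)) = 1)
t(h) = 3 (t(h) = 12*(¼) = 3)
t(X(-11)) - 23006 = 3 - 23006 = -23003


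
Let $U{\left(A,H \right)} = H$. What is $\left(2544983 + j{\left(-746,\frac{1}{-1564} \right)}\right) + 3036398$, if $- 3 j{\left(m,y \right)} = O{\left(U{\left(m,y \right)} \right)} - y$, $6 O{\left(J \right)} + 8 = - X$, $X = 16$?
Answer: $\frac{8729281969}{1564} \approx 5.5814 \cdot 10^{6}$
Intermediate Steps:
$O{\left(J \right)} = -4$ ($O{\left(J \right)} = - \frac{4}{3} + \frac{\left(-1\right) 16}{6} = - \frac{4}{3} + \frac{1}{6} \left(-16\right) = - \frac{4}{3} - \frac{8}{3} = -4$)
$j{\left(m,y \right)} = \frac{4}{3} + \frac{y}{3}$ ($j{\left(m,y \right)} = - \frac{-4 - y}{3} = \frac{4}{3} + \frac{y}{3}$)
$\left(2544983 + j{\left(-746,\frac{1}{-1564} \right)}\right) + 3036398 = \left(2544983 + \left(\frac{4}{3} + \frac{1}{3 \left(-1564\right)}\right)\right) + 3036398 = \left(2544983 + \left(\frac{4}{3} + \frac{1}{3} \left(- \frac{1}{1564}\right)\right)\right) + 3036398 = \left(2544983 + \left(\frac{4}{3} - \frac{1}{4692}\right)\right) + 3036398 = \left(2544983 + \frac{2085}{1564}\right) + 3036398 = \frac{3980355497}{1564} + 3036398 = \frac{8729281969}{1564}$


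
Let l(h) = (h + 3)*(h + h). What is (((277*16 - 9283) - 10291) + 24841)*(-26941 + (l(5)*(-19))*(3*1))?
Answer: -305528199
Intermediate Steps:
l(h) = 2*h*(3 + h) (l(h) = (3 + h)*(2*h) = 2*h*(3 + h))
(((277*16 - 9283) - 10291) + 24841)*(-26941 + (l(5)*(-19))*(3*1)) = (((277*16 - 9283) - 10291) + 24841)*(-26941 + ((2*5*(3 + 5))*(-19))*(3*1)) = (((4432 - 9283) - 10291) + 24841)*(-26941 + ((2*5*8)*(-19))*3) = ((-4851 - 10291) + 24841)*(-26941 + (80*(-19))*3) = (-15142 + 24841)*(-26941 - 1520*3) = 9699*(-26941 - 4560) = 9699*(-31501) = -305528199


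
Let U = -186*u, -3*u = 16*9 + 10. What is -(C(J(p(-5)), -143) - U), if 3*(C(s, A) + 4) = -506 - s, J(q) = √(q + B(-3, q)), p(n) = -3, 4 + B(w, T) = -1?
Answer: 29162/3 + 2*I*√2/3 ≈ 9720.7 + 0.94281*I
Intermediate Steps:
B(w, T) = -5 (B(w, T) = -4 - 1 = -5)
u = -154/3 (u = -(16*9 + 10)/3 = -(144 + 10)/3 = -⅓*154 = -154/3 ≈ -51.333)
J(q) = √(-5 + q) (J(q) = √(q - 5) = √(-5 + q))
C(s, A) = -518/3 - s/3 (C(s, A) = -4 + (-506 - s)/3 = -4 + (-506/3 - s/3) = -518/3 - s/3)
U = 9548 (U = -186*(-154/3) = 9548)
-(C(J(p(-5)), -143) - U) = -((-518/3 - √(-5 - 3)/3) - 1*9548) = -((-518/3 - 2*I*√2/3) - 9548) = -(-29162/3 - 2*I*√2/3) = 29162/3 + 2*I*√2/3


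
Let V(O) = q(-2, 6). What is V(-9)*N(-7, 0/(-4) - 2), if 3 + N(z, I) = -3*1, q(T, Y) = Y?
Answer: -36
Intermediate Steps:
V(O) = 6
N(z, I) = -6 (N(z, I) = -3 - 3*1 = -3 - 3 = -6)
V(-9)*N(-7, 0/(-4) - 2) = 6*(-6) = -36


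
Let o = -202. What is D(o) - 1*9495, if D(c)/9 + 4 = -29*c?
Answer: 43191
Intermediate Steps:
D(c) = -36 - 261*c (D(c) = -36 + 9*(-29*c) = -36 - 261*c)
D(o) - 1*9495 = (-36 - 261*(-202)) - 1*9495 = (-36 + 52722) - 9495 = 52686 - 9495 = 43191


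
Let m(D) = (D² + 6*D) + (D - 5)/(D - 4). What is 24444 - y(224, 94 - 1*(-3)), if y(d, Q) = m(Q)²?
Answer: -863303438869/8649 ≈ -9.9815e+7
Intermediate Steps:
m(D) = D² + 6*D + (-5 + D)/(-4 + D) (m(D) = (D² + 6*D) + (-5 + D)/(-4 + D) = D² + 6*D + (-5 + D)/(-4 + D))
y(d, Q) = (-5 + Q³ - 23*Q + 2*Q²)²/(-4 + Q)² (y(d, Q) = ((-5 + Q³ - 23*Q + 2*Q²)/(-4 + Q))² = (-5 + Q³ - 23*Q + 2*Q²)²/(-4 + Q)²)
24444 - y(224, 94 - 1*(-3)) = 24444 - (-5 + (94 - 1*(-3))³ - 23*(94 - 1*(-3)) + 2*(94 - 1*(-3))²)²/(-4 + (94 - 1*(-3)))² = 24444 - (-5 + (94 + 3)³ - 23*(94 + 3) + 2*(94 + 3)²)²/(-4 + (94 + 3))² = 24444 - (-5 + 97³ - 23*97 + 2*97²)²/(-4 + 97)² = 24444 - (-5 + 912673 - 2231 + 2*9409)²/93² = 24444 - (-5 + 912673 - 2231 + 18818)²/8649 = 24444 - 929255²/8649 = 24444 - 863514855025/8649 = -863303438869/8649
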